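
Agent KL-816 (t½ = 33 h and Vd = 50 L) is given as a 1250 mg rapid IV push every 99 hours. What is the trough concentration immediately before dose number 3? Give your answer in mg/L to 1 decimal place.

3.5 mg/L

f = (1/2)^(τ/t½) = (1/2)^(99/33) ≈ 0.1250.
C₀ = D/Vd = 1250/50 ≈ 25.000 mg/L.
Before the 3rd dose, 2 doses have been given. Superposition: Cmin = C₀·(f + f²).
≈ 25.000 × (0.1250 + 0.0156) ≈ 25.000 × 0.1406 ≈ 3.515 mg/L.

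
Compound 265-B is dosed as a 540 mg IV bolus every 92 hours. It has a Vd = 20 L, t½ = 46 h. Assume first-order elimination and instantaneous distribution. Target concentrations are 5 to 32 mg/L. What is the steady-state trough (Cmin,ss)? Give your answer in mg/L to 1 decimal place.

9.0 mg/L

τ = 92 h = 2 half-lives, so f = (1/2)^2 = 0.25.
At steady state, R = 1/(1 − 0.25) = 4/3.
Single-dose peak C₀ = D/Vd = 540/20 = 27 mg/L.
Steady-state peak Cmax,ss = C₀·R = 27 × 4/3 ≈ 36.000 mg/L.
Steady-state trough Cmin,ss = Cmax,ss·f ≈ 36.000 × 0.25 ≈ 9.000 mg/L.
Trough 9.0 mg/L vs MEC 5 mg/L: adequate.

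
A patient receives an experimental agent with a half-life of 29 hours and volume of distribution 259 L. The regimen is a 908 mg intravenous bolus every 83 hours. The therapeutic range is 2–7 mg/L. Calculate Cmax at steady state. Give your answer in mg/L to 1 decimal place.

4.1 mg/L

τ/t½ = 83/29 ≈ 2.8621, so fraction remaining f = (1/2)^(83/29) ≈ 0.1375.
Accumulation ratio R = 1/(1 − f) ≈ 1/0.8625 ≈ 1.1594.
Each bolus raises the concentration by D/Vd = 908/259 ≈ 3.506 mg/L.
Steady-state peak Cmax,ss = C₀·R ≈ 3.506 × 1.1594 ≈ 4.065 mg/L.
Peak 4.1 mg/L vs MTC 7 mg/L: below toxic threshold.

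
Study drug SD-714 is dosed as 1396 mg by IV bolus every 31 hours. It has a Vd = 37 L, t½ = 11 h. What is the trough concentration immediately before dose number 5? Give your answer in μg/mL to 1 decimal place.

f = (1/2)^(τ/t½) = (1/2)^(31/11) ≈ 0.1418.
C₀ = D/Vd = 1396/37 ≈ 37.730 μg/mL.
Before the 5th dose, 4 doses have been given. Superposition: Cmin = C₀·(f + f² + … + f^4).
≈ 37.730 × (0.1418 + 0.0201 + 0.0029 + 0.0004) ≈ 37.730 × 0.1652 ≈ 6.233 μg/mL.

6.2 μg/mL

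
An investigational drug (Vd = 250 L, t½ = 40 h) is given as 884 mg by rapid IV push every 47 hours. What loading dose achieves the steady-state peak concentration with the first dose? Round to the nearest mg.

f = (1/2)^(47/40) ≈ 0.442884; accumulation ratio R = 1/(1−f) ≈ 1.79496.
Loading dose to hit Cmax,ss on first dose: D_load = D_maint·R ≈ 884 × 1.79496 ≈ 1586.74 mg.

1587 mg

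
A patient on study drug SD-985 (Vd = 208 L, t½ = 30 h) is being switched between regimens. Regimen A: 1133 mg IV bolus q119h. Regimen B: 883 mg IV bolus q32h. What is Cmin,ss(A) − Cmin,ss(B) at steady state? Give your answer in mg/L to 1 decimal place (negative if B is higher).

Regimen A: f = (1/2)^(119/30) ≈ 0.0640; Cmin,ss = (1133/208)·f/(1−f) ≈ 0.372 mg/L.
Regimen B: f = (1/2)^(32/30) ≈ 0.4774; Cmin,ss = (883/208)·f/(1−f) ≈ 3.878 mg/L.
Difference ≈ 0.372 − 3.878 ≈ -3.506 mg/L.

-3.5 mg/L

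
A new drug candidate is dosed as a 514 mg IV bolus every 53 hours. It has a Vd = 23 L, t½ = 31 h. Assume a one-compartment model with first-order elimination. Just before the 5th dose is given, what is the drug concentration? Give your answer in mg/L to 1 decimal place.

f = (1/2)^(τ/t½) = (1/2)^(53/31) ≈ 0.3057.
C₀ = D/Vd = 514/23 ≈ 22.348 mg/L.
Before the 5th dose, 4 doses have been given. Superposition: Cmin = C₀·(f + f² + … + f^4).
≈ 22.348 × (0.3057 + 0.0935 + 0.0286 + 0.0087) ≈ 22.348 × 0.4365 ≈ 9.755 mg/L.

9.8 mg/L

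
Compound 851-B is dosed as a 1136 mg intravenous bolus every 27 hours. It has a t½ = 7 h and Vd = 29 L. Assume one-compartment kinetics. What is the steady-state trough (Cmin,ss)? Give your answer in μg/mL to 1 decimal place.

k = ln2/t½ = ln2/7 ≈ 0.099021 h⁻¹; fraction remaining f = e^(−kτ) = e^(−0.099021×27) ≈ 0.0690.
At steady state, accumulation factor R = 1/(1 − e^(−kτ)) ≈ 1.0741.
Single-dose peak C₀ = D/Vd = 1136/29 ≈ 39.172 μg/mL.
Cmax,ss = C₀/(1 − f) ≈ 39.172/0.9310 ≈ 42.075 μg/mL.
Steady-state trough Cmin,ss = Cmax,ss·f ≈ 42.075 × 0.0690 ≈ 2.903 μg/mL.

2.9 μg/mL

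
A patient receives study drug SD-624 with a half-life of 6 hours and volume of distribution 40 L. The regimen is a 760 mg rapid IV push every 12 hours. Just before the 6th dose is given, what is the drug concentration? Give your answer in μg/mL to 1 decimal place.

f = (1/2)^(τ/t½) = (1/2)^(12/6) ≈ 0.2500.
C₀ = D/Vd = 760/40 ≈ 19.000 μg/mL.
Before the 6th dose, 5 doses have been given. Superposition: Cmin = C₀·(f + f² + … + f^5).
≈ 19.000 × (0.2500 + 0.0625 + 0.0156 + 0.0039 + 0.0010) ≈ 19.000 × 0.3330 ≈ 6.327 μg/mL.

6.3 μg/mL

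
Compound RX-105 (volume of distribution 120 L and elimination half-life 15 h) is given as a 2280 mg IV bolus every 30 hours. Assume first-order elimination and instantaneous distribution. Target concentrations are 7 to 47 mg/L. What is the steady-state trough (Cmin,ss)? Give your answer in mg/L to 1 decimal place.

The dosing interval is 2 half-lives, so f = 2^(−2) = 0.25.
Accumulation ratio R = 1/(1 − f) = 1/0.75 = 4/3.
Single-dose peak C₀ = D/Vd = 2280/120 = 19 mg/L.
Steady-state peak Cmax,ss = C₀·R = 19 × 4/3 ≈ 25.333 mg/L.
Steady-state trough Cmin,ss = Cmax,ss·f ≈ 25.333 × 0.25 ≈ 6.333 mg/L.
Trough 6.3 mg/L vs MEC 7 mg/L: subtherapeutic.

6.3 mg/L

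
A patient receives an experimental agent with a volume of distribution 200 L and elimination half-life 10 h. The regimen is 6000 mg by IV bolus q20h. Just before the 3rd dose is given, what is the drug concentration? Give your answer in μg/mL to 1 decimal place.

9.4 μg/mL

f = (1/2)^(τ/t½) = (1/2)^(20/10) ≈ 0.2500.
C₀ = D/Vd = 6000/200 ≈ 30.000 μg/mL.
Before the 3rd dose, 2 doses have been given. Superposition: Cmin = C₀·(f + f²).
≈ 30.000 × (0.2500 + 0.0625) ≈ 30.000 × 0.3125 ≈ 9.375 μg/mL.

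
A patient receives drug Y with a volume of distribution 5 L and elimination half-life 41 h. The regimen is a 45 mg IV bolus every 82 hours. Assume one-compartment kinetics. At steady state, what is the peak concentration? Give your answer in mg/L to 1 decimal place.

The dosing interval is 2 half-lives, so f = 2^(−2) = 0.25.
At steady state, R = 1/(1 − 0.25) = 4/3.
Single-dose peak C₀ = D/Vd = 45/5 = 9 mg/L.
Steady-state peak Cmax,ss = C₀·R = 9 × 4/3 ≈ 12.000 mg/L.

12.0 mg/L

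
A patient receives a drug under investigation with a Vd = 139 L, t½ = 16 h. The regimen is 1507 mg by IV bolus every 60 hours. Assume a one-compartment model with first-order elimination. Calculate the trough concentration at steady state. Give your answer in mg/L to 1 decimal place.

τ/t½ = 60/16 ≈ 3.75, so fraction remaining f = (1/2)^(60/16) ≈ 0.0743.
Single-dose peak C₀ = D/Vd = 1507/139 ≈ 10.842 mg/L.
Steady-state trough Cmin,ss = C₀·f/(1−f) ≈ 10.842 × 0.0743/0.9257 ≈ 0.870 mg/L.

0.9 mg/L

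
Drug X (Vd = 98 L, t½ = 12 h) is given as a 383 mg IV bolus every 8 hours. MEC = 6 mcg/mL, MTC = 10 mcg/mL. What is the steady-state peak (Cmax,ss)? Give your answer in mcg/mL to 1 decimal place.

10.6 mcg/mL

k = ln2/t½ = ln2/12 ≈ 0.057762 h⁻¹; fraction remaining f = e^(−kτ) = e^(−0.057762×8) ≈ 0.6300.
Accumulation ratio R = 1/(1 − f) ≈ 1/0.3700 ≈ 2.7027.
Single-dose peak C₀ = D/Vd = 383/98 ≈ 3.908 mcg/mL.
Steady-state peak Cmax,ss = C₀·R ≈ 3.908 × 2.7027 ≈ 10.562 mcg/mL.
Peak 10.6 mcg/mL vs MTC 10 mcg/mL: exceeds toxic threshold.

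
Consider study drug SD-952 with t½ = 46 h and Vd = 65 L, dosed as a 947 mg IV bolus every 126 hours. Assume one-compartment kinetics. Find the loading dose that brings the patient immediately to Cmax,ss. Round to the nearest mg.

1114 mg

f = (1/2)^(126/46) ≈ 0.149775; accumulation ratio R = 1/(1−f) ≈ 1.17616.
Loading dose to hit Cmax,ss on first dose: D_load = D_maint·R ≈ 947 × 1.17616 ≈ 1113.82 mg.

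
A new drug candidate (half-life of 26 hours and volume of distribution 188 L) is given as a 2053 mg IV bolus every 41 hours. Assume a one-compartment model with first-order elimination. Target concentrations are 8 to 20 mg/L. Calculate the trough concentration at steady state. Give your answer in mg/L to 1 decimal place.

τ/t½ = 41/26 ≈ 1.5769, so fraction remaining f = (1/2)^(41/26) ≈ 0.3352.
Each bolus raises the concentration by D/Vd = 2053/188 ≈ 10.920 mg/L.
Steady-state trough Cmin,ss = C₀·f/(1−f) ≈ 10.920 × 0.3352/0.6648 ≈ 5.506 mg/L.
Trough 5.5 mg/L vs MEC 8 mg/L: subtherapeutic.

5.5 mg/L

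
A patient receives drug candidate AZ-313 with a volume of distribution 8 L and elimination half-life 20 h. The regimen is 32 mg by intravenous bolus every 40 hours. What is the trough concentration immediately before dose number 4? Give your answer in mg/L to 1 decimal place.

1.3 mg/L

f = (1/2)^(τ/t½) = (1/2)^(40/20) ≈ 0.2500.
C₀ = D/Vd = 32/8 ≈ 4.000 mg/L.
Before the 4th dose, 3 doses have been given. Superposition: Cmin = C₀·(f + f² + … + f^3).
≈ 4.000 × (0.2500 + 0.0625 + 0.0156) ≈ 4.000 × 0.3281 ≈ 1.312 mg/L.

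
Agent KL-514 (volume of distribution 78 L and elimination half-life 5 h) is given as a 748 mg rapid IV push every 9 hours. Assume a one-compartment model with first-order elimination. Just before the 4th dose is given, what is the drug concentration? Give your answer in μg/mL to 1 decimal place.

f = (1/2)^(τ/t½) = (1/2)^(9/5) ≈ 0.2872.
C₀ = D/Vd = 748/78 ≈ 9.590 μg/mL.
Before the 4th dose, 3 doses have been given. Superposition: Cmin = C₀·(f + f² + … + f^3).
≈ 9.590 × (0.2872 + 0.0825 + 0.0237) ≈ 9.590 × 0.3934 ≈ 3.773 μg/mL.

3.8 μg/mL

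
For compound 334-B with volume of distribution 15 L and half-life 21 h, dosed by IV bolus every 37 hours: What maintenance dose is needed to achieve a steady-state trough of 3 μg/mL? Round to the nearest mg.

τ/t½ = 37/21 ≈ 1.7619, so f = (1/2)^(37/21) ≈ 0.294859.
Cmin,ss = (D/Vd)·f/(1−f), so D = Cmin,ss·Vd·(1−f)/f.
D = 3 × 15 × (1−f)/f ≈ 3 × 15 × 2.39145 ≈ 107.62 mg.

108 mg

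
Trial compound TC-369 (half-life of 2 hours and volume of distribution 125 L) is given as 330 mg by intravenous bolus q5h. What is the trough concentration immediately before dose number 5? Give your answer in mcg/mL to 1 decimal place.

f = (1/2)^(τ/t½) = (1/2)^(5/2) ≈ 0.1768.
C₀ = D/Vd = 330/125 ≈ 2.640 mcg/mL.
Before the 5th dose, 4 doses have been given. Superposition: Cmin = C₀·(f + f² + … + f^4).
≈ 2.640 × (0.1768 + 0.0313 + 0.0055 + 0.0010) ≈ 2.640 × 0.2146 ≈ 0.567 mcg/mL.

0.6 mcg/mL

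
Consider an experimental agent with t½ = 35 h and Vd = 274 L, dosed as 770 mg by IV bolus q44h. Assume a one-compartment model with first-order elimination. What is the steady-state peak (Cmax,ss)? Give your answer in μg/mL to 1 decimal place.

4.8 μg/mL

k = ln2/t½ = ln2/35 ≈ 0.019804 h⁻¹; fraction remaining f = e^(−kτ) = e^(−0.019804×44) ≈ 0.4184.
At steady state, accumulation factor R = 1/(1 − e^(−kτ)) ≈ 1.7194.
Single-dose peak C₀ = D/Vd = 770/274 ≈ 2.810 μg/mL.
Steady-state peak Cmax,ss = C₀·R ≈ 2.810 × 1.7194 ≈ 4.832 μg/mL.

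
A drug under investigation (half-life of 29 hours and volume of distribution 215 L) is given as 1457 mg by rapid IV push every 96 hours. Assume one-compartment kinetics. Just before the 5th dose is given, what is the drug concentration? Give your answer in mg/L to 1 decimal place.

f = (1/2)^(τ/t½) = (1/2)^(96/29) ≈ 0.1008.
C₀ = D/Vd = 1457/215 ≈ 6.777 mg/L.
Before the 5th dose, 4 doses have been given. Superposition: Cmin = C₀·(f + f² + … + f^4).
≈ 6.777 × (0.1008 + 0.0102 + 0.0010 + 0.0001) ≈ 6.777 × 0.1121 ≈ 0.760 mg/L.

0.8 mg/L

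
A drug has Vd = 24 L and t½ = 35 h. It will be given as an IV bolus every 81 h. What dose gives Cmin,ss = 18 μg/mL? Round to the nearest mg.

τ/t½ = 81/35 ≈ 2.3143, so f = (1/2)^(81/35) ≈ 0.201062.
Cmin,ss = (D/Vd)·f/(1−f), so D = Cmin,ss·Vd·(1−f)/f.
D = 18 × 24 × (1−f)/f ≈ 18 × 24 × 3.97359 ≈ 1716.59 mg.

1717 mg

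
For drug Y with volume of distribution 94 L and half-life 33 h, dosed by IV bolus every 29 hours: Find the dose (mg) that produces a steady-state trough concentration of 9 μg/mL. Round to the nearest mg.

710 mg

τ/t½ = 29/33 ≈ 0.87879, so f = (1/2)^(29/33) ≈ 0.543824.
Cmin,ss = (D/Vd)·f/(1−f), so D = Cmin,ss·Vd·(1−f)/f.
D = 9 × 94 × (1−f)/f ≈ 9 × 94 × 0.83883 ≈ 709.65 mg.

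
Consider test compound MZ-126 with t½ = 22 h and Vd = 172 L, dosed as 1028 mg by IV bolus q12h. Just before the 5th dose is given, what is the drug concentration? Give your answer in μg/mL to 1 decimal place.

f = (1/2)^(τ/t½) = (1/2)^(12/22) ≈ 0.6852.
C₀ = D/Vd = 1028/172 ≈ 5.977 μg/mL.
Before the 5th dose, 4 doses have been given. Superposition: Cmin = C₀·(f + f² + … + f^4).
≈ 5.977 × (0.6852 + 0.4695 + 0.3217 + 0.2204) ≈ 5.977 × 1.6968 ≈ 10.142 μg/mL.

10.1 μg/mL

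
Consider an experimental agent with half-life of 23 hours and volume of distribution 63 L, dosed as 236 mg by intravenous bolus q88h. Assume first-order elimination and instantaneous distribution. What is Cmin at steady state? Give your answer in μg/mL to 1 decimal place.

0.3 μg/mL

Over one 88-h interval, 88/23 ≈ 3.8261 half-lives elapse, leaving f ≈ 0.0705 of each dose.
At steady state, accumulation factor R = 1/(1 − e^(−kτ)) ≈ 1.0758.
Single-dose peak C₀ = D/Vd = 236/63 ≈ 3.746 μg/mL.
Steady-state peak Cmax,ss = C₀·R ≈ 3.746 × 1.0758 ≈ 4.030 μg/mL.
One interval later, Cmin,ss = Cmax,ss·e^(−kτ) ≈ 4.030 × 0.0705 ≈ 0.284 μg/mL.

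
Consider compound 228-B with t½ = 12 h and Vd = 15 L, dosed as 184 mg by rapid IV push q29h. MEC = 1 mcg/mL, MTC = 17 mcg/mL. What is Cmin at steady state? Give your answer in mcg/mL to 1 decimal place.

Over one 29-h interval, 29/12 ≈ 2.4167 half-lives elapse, leaving f ≈ 0.1873 of each dose.
Each bolus raises the concentration by D/Vd = 184/15 ≈ 12.267 mcg/mL.
Steady-state trough Cmin,ss = C₀·f/(1−f) ≈ 12.267 × 0.1873/0.8127 ≈ 2.827 mcg/mL.
Trough 2.8 mcg/mL vs MEC 1 mcg/mL: adequate.

2.8 mcg/mL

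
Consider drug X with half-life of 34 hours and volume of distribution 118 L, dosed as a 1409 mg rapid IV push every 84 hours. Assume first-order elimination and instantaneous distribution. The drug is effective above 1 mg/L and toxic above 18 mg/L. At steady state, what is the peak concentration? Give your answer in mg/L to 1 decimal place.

k = ln2/t½ = ln2/34 ≈ 0.020387 h⁻¹; fraction remaining f = e^(−kτ) = e^(−0.020387×84) ≈ 0.1804.
At steady state, accumulation factor R = 1/(1 − e^(−kτ)) ≈ 1.2201.
Single-dose peak C₀ = D/Vd = 1409/118 ≈ 11.941 mg/L.
Cmax,ss = C₀/(1 − f) ≈ 11.941/0.8196 ≈ 14.569 mg/L.
Peak 14.6 mg/L vs MTC 18 mg/L: below toxic threshold.

14.6 mg/L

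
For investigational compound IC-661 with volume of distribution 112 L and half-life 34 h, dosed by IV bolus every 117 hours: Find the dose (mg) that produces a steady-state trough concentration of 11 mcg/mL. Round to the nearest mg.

τ/t½ = 117/34 ≈ 3.4412, so f = (1/2)^(117/34) ≈ 0.092067.
Cmin,ss = (D/Vd)·f/(1−f), so D = Cmin,ss·Vd·(1−f)/f.
D = 11 × 112 × (1−f)/f ≈ 11 × 112 × 9.86166 ≈ 12149.57 mg.

12150 mg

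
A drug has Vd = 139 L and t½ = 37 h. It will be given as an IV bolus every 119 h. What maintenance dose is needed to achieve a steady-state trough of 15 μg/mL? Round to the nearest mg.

τ/t½ = 119/37 ≈ 3.2162, so f = (1/2)^(119/37) ≈ 0.107603.
Cmin,ss = (D/Vd)·f/(1−f), so D = Cmin,ss·Vd·(1−f)/f.
D = 15 × 139 × (1−f)/f ≈ 15 × 139 × 8.29342 ≈ 17291.78 mg.

17292 mg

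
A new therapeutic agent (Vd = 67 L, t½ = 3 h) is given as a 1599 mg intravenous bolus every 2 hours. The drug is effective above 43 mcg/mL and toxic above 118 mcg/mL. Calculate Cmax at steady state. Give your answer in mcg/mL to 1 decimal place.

Over one 2-h interval, 2/3 ≈ 0.66667 half-lives elapse, leaving f ≈ 0.6300 of each dose.
At steady state, accumulation factor R = 1/(1 − e^(−kτ)) ≈ 2.7027.
Each bolus raises the concentration by D/Vd = 1599/67 ≈ 23.866 mcg/mL.
Steady-state peak Cmax,ss = C₀·R ≈ 23.866 × 2.7027 ≈ 64.503 mcg/mL.
Peak 64.5 mcg/mL vs MTC 118 mcg/mL: below toxic threshold.

64.5 mcg/mL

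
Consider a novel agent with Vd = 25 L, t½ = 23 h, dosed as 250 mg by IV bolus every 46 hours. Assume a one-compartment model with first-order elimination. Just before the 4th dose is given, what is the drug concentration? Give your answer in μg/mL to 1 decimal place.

f = (1/2)^(τ/t½) = (1/2)^(46/23) ≈ 0.2500.
C₀ = D/Vd = 250/25 ≈ 10.000 μg/mL.
Before the 4th dose, 3 doses have been given. Superposition: Cmin = C₀·(f + f² + … + f^3).
≈ 10.000 × (0.2500 + 0.0625 + 0.0156) ≈ 10.000 × 0.3281 ≈ 3.281 μg/mL.

3.3 μg/mL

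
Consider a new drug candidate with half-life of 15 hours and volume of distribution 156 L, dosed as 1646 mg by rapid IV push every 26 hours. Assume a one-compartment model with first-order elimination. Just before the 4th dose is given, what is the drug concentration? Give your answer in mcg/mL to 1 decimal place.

4.4 mcg/mL

f = (1/2)^(τ/t½) = (1/2)^(26/15) ≈ 0.3008.
C₀ = D/Vd = 1646/156 ≈ 10.551 mcg/mL.
Before the 4th dose, 3 doses have been given. Superposition: Cmin = C₀·(f + f² + … + f^3).
≈ 10.551 × (0.3008 + 0.0905 + 0.0272) ≈ 10.551 × 0.4185 ≈ 4.416 mcg/mL.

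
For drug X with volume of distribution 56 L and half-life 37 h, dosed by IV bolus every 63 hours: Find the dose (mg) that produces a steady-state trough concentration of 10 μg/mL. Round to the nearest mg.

τ/t½ = 63/37 ≈ 1.7027, so f = (1/2)^(63/37) ≈ 0.307210.
Cmin,ss = (D/Vd)·f/(1−f), so D = Cmin,ss·Vd·(1−f)/f.
D = 10 × 56 × (1−f)/f ≈ 10 × 56 × 2.25510 ≈ 1262.86 mg.

1263 mg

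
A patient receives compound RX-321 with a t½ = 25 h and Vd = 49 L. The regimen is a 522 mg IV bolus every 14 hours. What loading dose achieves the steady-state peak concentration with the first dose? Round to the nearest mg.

f = (1/2)^(14/25) ≈ 0.678302; accumulation ratio R = 1/(1−f) ≈ 3.10851.
Loading dose to hit Cmax,ss on first dose: D_load = D_maint·R ≈ 522 × 3.10851 ≈ 1622.64 mg.

1623 mg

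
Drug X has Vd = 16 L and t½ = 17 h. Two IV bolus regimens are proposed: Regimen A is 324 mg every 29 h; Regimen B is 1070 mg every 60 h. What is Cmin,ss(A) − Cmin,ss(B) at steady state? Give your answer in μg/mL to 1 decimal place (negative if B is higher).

Regimen A: f = (1/2)^(29/17) ≈ 0.3065; Cmin,ss = (324/16)·f/(1−f) ≈ 8.950 μg/mL.
Regimen B: f = (1/2)^(60/17) ≈ 0.0866; Cmin,ss = (1070/16)·f/(1−f) ≈ 6.340 μg/mL.
Difference ≈ 8.950 − 6.340 ≈ 2.610 μg/mL.

2.6 μg/mL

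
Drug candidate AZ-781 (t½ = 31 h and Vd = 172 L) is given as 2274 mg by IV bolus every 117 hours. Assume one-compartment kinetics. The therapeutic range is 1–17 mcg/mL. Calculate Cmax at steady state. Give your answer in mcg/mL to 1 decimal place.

14.3 mcg/mL

k = ln2/t½ = ln2/31 ≈ 0.022360 h⁻¹; fraction remaining f = e^(−kτ) = e^(−0.022360×117) ≈ 0.0731.
At steady state, accumulation factor R = 1/(1 − e^(−kτ)) ≈ 1.0789.
Single-dose peak C₀ = D/Vd = 2274/172 ≈ 13.221 mcg/mL.
Steady-state peak Cmax,ss = C₀·R ≈ 13.221 × 1.0789 ≈ 14.264 mcg/mL.
Peak 14.3 mcg/mL vs MTC 17 mcg/mL: below toxic threshold.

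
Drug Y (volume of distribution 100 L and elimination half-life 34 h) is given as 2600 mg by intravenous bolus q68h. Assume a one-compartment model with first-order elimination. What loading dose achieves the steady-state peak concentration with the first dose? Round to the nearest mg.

3467 mg

f = (1/2)^(68/34) ≈ 0.250000; accumulation ratio R = 1/(1−f) ≈ 1.33333.
Loading dose to hit Cmax,ss on first dose: D_load = D_maint·R ≈ 2600 × 1.33333 ≈ 3466.66 mg.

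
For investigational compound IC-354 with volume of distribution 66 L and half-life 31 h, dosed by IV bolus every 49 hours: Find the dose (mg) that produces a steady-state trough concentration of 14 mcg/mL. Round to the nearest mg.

τ/t½ = 49/31 ≈ 1.5806, so f = (1/2)^(49/31) ≈ 0.334332.
Cmin,ss = (D/Vd)·f/(1−f), so D = Cmin,ss·Vd·(1−f)/f.
D = 14 × 66 × (1−f)/f ≈ 14 × 66 × 1.99104 ≈ 1839.72 mg.

1840 mg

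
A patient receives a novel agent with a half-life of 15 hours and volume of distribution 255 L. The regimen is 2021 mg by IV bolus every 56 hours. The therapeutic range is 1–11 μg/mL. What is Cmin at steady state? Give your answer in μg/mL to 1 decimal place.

0.6 μg/mL

τ/t½ = 56/15 ≈ 3.7333, so fraction remaining f = (1/2)^(56/15) ≈ 0.0752.
Each bolus raises the concentration by D/Vd = 2021/255 ≈ 7.925 μg/mL.
Steady-state trough Cmin,ss = C₀·f/(1−f) ≈ 7.925 × 0.0752/0.9248 ≈ 0.644 μg/mL.
Trough 0.6 μg/mL vs MEC 1 μg/mL: subtherapeutic.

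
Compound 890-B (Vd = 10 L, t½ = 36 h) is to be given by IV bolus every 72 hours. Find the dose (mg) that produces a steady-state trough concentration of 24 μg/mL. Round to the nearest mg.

720 mg

τ/t½ = 72/36 ≈ 2, so f = (1/2)^(72/36) ≈ 0.250000.
Cmin,ss = (D/Vd)·f/(1−f), so D = Cmin,ss·Vd·(1−f)/f.
D = 24 × 10 × (1−f)/f ≈ 24 × 10 × 3.00000 ≈ 720.00 mg.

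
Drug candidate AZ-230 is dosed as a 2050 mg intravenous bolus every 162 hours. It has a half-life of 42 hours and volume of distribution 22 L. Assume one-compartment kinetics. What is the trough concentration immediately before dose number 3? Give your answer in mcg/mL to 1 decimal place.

6.9 mcg/mL

f = (1/2)^(τ/t½) = (1/2)^(162/42) ≈ 0.0690.
C₀ = D/Vd = 2050/22 ≈ 93.182 mcg/mL.
Before the 3rd dose, 2 doses have been given. Superposition: Cmin = C₀·(f + f²).
≈ 93.182 × (0.0690 + 0.0048) ≈ 93.182 × 0.0738 ≈ 6.877 mcg/mL.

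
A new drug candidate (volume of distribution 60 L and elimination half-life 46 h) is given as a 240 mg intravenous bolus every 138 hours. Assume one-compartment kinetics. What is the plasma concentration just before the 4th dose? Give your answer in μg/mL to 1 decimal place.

f = (1/2)^(τ/t½) = (1/2)^(138/46) ≈ 0.1250.
C₀ = D/Vd = 240/60 ≈ 4.000 μg/mL.
Before the 4th dose, 3 doses have been given. Superposition: Cmin = C₀·(f + f² + … + f^3).
≈ 4.000 × (0.1250 + 0.0156 + 0.0020) ≈ 4.000 × 0.1426 ≈ 0.570 μg/mL.

0.6 μg/mL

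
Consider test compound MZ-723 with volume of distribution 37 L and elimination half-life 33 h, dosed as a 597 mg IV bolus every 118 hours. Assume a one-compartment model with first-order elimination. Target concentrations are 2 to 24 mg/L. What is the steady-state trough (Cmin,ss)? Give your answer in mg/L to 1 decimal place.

k = ln2/t½ = ln2/33 ≈ 0.021004 h⁻¹; fraction remaining f = e^(−kτ) = e^(−0.021004×118) ≈ 0.0839.
Accumulation ratio R = 1/(1 − f) ≈ 1/0.9161 ≈ 1.0916.
Each bolus raises the concentration by D/Vd = 597/37 ≈ 16.135 mg/L.
Steady-state peak Cmax,ss = C₀·R ≈ 16.135 × 1.0916 ≈ 17.613 mg/L.
Steady-state trough Cmin,ss = Cmax,ss·f ≈ 17.613 × 0.0839 ≈ 1.478 mg/L.
Trough 1.5 mg/L vs MEC 2 mg/L: subtherapeutic.

1.5 mg/L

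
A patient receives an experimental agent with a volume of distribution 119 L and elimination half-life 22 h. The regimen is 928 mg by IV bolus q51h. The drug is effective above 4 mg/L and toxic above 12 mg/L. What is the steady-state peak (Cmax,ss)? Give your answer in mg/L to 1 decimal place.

τ/t½ = 51/22 ≈ 2.3182, so fraction remaining f = (1/2)^(51/22) ≈ 0.2005.
At steady state, accumulation factor R = 1/(1 − e^(−kτ)) ≈ 1.2508.
Single-dose peak C₀ = D/Vd = 928/119 ≈ 7.798 mg/L.
Cmax,ss = C₀/(1 − f) ≈ 7.798/0.7995 ≈ 9.754 mg/L.
Peak 9.8 mg/L vs MTC 12 mg/L: below toxic threshold.

9.8 mg/L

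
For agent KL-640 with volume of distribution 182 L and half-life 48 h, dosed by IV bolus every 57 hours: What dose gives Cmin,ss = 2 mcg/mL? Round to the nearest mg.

465 mg

τ/t½ = 57/48 ≈ 1.1875, so f = (1/2)^(57/48) ≈ 0.439063.
Cmin,ss = (D/Vd)·f/(1−f), so D = Cmin,ss·Vd·(1−f)/f.
D = 2 × 182 × (1−f)/f ≈ 2 × 182 × 1.27758 ≈ 465.04 mg.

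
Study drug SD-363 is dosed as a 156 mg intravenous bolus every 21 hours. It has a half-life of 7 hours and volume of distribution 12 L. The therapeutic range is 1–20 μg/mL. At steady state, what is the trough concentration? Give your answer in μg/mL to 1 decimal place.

τ = 21 h = 3 half-lives, so f = (1/2)^3 = 0.125.
At steady state, R = 1/(1 − 0.125) = 8/7.
Single-dose peak C₀ = D/Vd = 156/12 = 13 μg/mL.
Steady-state peak Cmax,ss = C₀·R = 13 × 8/7 ≈ 14.857 μg/mL.
Steady-state trough Cmin,ss = Cmax,ss·f ≈ 14.857 × 0.125 ≈ 1.857 μg/mL.
Trough 1.9 μg/mL vs MEC 1 μg/mL: adequate.

1.9 μg/mL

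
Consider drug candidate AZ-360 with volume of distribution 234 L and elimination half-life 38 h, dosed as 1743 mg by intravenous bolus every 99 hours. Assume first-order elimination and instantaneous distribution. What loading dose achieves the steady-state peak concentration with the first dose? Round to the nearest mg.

2086 mg

f = (1/2)^(99/38) ≈ 0.164338; accumulation ratio R = 1/(1−f) ≈ 1.19666.
Loading dose to hit Cmax,ss on first dose: D_load = D_maint·R ≈ 1743 × 1.19666 ≈ 2085.78 mg.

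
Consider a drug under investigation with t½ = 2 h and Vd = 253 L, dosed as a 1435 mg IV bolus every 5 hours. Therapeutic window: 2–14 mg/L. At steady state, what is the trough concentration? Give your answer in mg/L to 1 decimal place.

Over one 5-h interval, 5/2 ≈ 2.5 half-lives elapse, leaving f ≈ 0.1768 of each dose.
At steady state, accumulation factor R = 1/(1 − e^(−kτ)) ≈ 1.2148.
Each bolus raises the concentration by D/Vd = 1435/253 ≈ 5.672 mg/L.
Steady-state peak Cmax,ss = C₀·R ≈ 5.672 × 1.2148 ≈ 6.890 mg/L.
One interval later, Cmin,ss = Cmax,ss·e^(−kτ) ≈ 6.890 × 0.1768 ≈ 1.218 mg/L.
Trough 1.2 mg/L vs MEC 2 mg/L: subtherapeutic.

1.2 mg/L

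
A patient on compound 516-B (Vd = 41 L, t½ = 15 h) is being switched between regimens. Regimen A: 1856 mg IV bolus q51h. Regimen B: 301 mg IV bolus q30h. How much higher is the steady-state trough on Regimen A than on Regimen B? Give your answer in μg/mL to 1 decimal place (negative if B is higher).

2.3 μg/mL

Regimen A: f = (1/2)^(51/15) ≈ 0.0947; Cmin,ss = (1856/41)·f/(1−f) ≈ 4.735 μg/mL.
Regimen B: f = (1/2)^(30/15) ≈ 0.2500; Cmin,ss = (301/41)·f/(1−f) ≈ 2.447 μg/mL.
Difference ≈ 4.735 − 2.447 ≈ 2.288 μg/mL.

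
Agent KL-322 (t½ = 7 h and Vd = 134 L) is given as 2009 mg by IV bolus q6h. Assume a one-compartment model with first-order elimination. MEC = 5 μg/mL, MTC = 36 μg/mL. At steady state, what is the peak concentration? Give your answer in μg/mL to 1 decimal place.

Over one 6-h interval, 6/7 ≈ 0.85714 half-lives elapse, leaving f ≈ 0.5520 of each dose.
At steady state, accumulation factor R = 1/(1 − e^(−kτ)) ≈ 2.2321.
Single-dose peak C₀ = D/Vd = 2009/134 ≈ 14.993 μg/mL.
Steady-state peak Cmax,ss = C₀·R ≈ 14.993 × 2.2321 ≈ 33.466 μg/mL.
Peak 33.5 μg/mL vs MTC 36 μg/mL: below toxic threshold.

33.5 μg/mL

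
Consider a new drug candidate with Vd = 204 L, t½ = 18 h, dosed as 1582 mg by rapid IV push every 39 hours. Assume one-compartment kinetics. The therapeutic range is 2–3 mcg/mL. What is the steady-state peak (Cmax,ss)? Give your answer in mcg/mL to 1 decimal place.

10.0 mcg/mL

k = ln2/t½ = ln2/18 ≈ 0.038508 h⁻¹; fraction remaining f = e^(−kτ) = e^(−0.038508×39) ≈ 0.2227.
At steady state, accumulation factor R = 1/(1 − e^(−kτ)) ≈ 1.2865.
Single-dose peak C₀ = D/Vd = 1582/204 ≈ 7.755 mcg/mL.
Cmax,ss = C₀/(1 − f) ≈ 7.755/0.7773 ≈ 9.977 mcg/mL.
Peak 10.0 mcg/mL vs MTC 3 mcg/mL: exceeds toxic threshold.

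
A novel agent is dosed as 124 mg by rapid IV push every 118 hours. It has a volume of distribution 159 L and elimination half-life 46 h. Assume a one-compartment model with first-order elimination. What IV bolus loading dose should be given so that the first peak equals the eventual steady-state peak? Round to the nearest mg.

f = (1/2)^(118/46) ≈ 0.168963; accumulation ratio R = 1/(1−f) ≈ 1.20332.
Loading dose to hit Cmax,ss on first dose: D_load = D_maint·R ≈ 124 × 1.20332 ≈ 149.21 mg.

149 mg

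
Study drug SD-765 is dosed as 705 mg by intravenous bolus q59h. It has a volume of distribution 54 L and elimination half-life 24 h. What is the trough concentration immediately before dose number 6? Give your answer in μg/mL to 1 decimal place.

2.9 μg/mL

f = (1/2)^(τ/t½) = (1/2)^(59/24) ≈ 0.1820.
C₀ = D/Vd = 705/54 ≈ 13.056 μg/mL.
Before the 6th dose, 5 doses have been given. Superposition: Cmin = C₀·(f + f² + … + f^5).
≈ 13.056 × (0.1820 + 0.0331 + 0.0060 + 0.0011 + 0.0002) ≈ 13.056 × 0.2224 ≈ 2.904 μg/mL.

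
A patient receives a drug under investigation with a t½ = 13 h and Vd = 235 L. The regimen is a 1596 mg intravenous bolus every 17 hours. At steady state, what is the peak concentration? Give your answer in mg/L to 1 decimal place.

Over one 17-h interval, 17/13 ≈ 1.3077 half-lives elapse, leaving f ≈ 0.4040 of each dose.
At steady state, accumulation factor R = 1/(1 − e^(−kτ)) ≈ 1.6779.
Single-dose peak C₀ = D/Vd = 1596/235 ≈ 6.791 mg/L.
Steady-state peak Cmax,ss = C₀·R ≈ 6.791 × 1.6779 ≈ 11.395 mg/L.

11.4 mg/L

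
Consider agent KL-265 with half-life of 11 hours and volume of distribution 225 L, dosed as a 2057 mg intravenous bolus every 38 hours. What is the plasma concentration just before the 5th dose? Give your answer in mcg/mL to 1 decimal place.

f = (1/2)^(τ/t½) = (1/2)^(38/11) ≈ 0.0912.
C₀ = D/Vd = 2057/225 ≈ 9.142 mcg/mL.
Before the 5th dose, 4 doses have been given. Superposition: Cmin = C₀·(f + f² + … + f^4).
≈ 9.142 × (0.0912 + 0.0083 + 0.0008 + 0.0001) ≈ 9.142 × 0.1004 ≈ 0.918 mcg/mL.

0.9 mcg/mL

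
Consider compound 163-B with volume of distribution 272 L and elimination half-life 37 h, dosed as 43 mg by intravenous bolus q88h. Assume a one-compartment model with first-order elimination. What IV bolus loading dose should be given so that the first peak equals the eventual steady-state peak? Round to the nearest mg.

53 mg

f = (1/2)^(88/37) ≈ 0.192325; accumulation ratio R = 1/(1−f) ≈ 1.23812.
Loading dose to hit Cmax,ss on first dose: D_load = D_maint·R ≈ 43 × 1.23812 ≈ 53.24 mg.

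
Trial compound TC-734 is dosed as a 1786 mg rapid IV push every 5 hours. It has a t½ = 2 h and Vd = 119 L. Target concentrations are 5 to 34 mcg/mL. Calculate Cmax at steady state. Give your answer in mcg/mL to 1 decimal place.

18.2 mcg/mL

Over one 5-h interval, 5/2 ≈ 2.5 half-lives elapse, leaving f ≈ 0.1768 of each dose.
At steady state, accumulation factor R = 1/(1 − e^(−kτ)) ≈ 1.2148.
Each bolus raises the concentration by D/Vd = 1786/119 ≈ 15.008 mcg/mL.
Cmax,ss = C₀/(1 − f) ≈ 15.008/0.8232 ≈ 18.231 mcg/mL.
Peak 18.2 mcg/mL vs MTC 34 mcg/mL: below toxic threshold.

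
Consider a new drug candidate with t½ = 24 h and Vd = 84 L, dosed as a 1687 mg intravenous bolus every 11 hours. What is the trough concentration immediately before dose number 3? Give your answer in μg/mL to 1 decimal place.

25.3 μg/mL

f = (1/2)^(τ/t½) = (1/2)^(11/24) ≈ 0.7278.
C₀ = D/Vd = 1687/84 ≈ 20.083 μg/mL.
Before the 3rd dose, 2 doses have been given. Superposition: Cmin = C₀·(f + f²).
≈ 20.083 × (0.7278 + 0.5297) ≈ 20.083 × 1.2575 ≈ 25.254 μg/mL.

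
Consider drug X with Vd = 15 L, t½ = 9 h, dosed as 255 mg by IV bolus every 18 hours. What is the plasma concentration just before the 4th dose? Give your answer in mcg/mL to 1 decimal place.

5.6 mcg/mL

f = (1/2)^(τ/t½) = (1/2)^(18/9) ≈ 0.2500.
C₀ = D/Vd = 255/15 ≈ 17.000 mcg/mL.
Before the 4th dose, 3 doses have been given. Superposition: Cmin = C₀·(f + f² + … + f^3).
≈ 17.000 × (0.2500 + 0.0625 + 0.0156) ≈ 17.000 × 0.3281 ≈ 5.578 mcg/mL.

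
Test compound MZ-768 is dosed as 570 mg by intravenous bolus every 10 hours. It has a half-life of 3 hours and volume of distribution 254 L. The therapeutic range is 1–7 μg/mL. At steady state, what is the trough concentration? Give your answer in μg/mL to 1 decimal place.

0.2 μg/mL

τ/t½ = 10/3 ≈ 3.3333, so fraction remaining f = (1/2)^(10/3) ≈ 0.0992.
Each bolus raises the concentration by D/Vd = 570/254 ≈ 2.244 μg/mL.
Steady-state trough Cmin,ss = C₀·f/(1−f) ≈ 2.244 × 0.0992/0.9008 ≈ 0.247 μg/mL.
Trough 0.2 μg/mL vs MEC 1 μg/mL: subtherapeutic.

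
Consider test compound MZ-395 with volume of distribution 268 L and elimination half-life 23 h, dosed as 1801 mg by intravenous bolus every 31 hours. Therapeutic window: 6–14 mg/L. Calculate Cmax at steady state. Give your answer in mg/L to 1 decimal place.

τ/t½ = 31/23 ≈ 1.3478, so fraction remaining f = (1/2)^(31/23) ≈ 0.3929.
Accumulation ratio R = 1/(1 − f) ≈ 1/0.6071 ≈ 1.6472.
Single-dose peak C₀ = D/Vd = 1801/268 ≈ 6.720 mg/L.
Steady-state peak Cmax,ss = C₀·R ≈ 6.720 × 1.6472 ≈ 11.069 mg/L.
Peak 11.1 mg/L vs MTC 14 mg/L: below toxic threshold.

11.1 mg/L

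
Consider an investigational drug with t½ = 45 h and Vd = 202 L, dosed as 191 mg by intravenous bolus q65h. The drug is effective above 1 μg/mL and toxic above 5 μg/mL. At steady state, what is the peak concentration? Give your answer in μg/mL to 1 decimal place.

1.5 μg/mL

τ/t½ = 65/45 ≈ 1.4444, so fraction remaining f = (1/2)^(65/45) ≈ 0.3674.
At steady state, accumulation factor R = 1/(1 − e^(−kτ)) ≈ 1.5808.
Single-dose peak C₀ = D/Vd = 191/202 ≈ 0.946 μg/mL.
Cmax,ss = C₀/(1 − f) ≈ 0.946/0.6326 ≈ 1.495 μg/mL.
Peak 1.5 μg/mL vs MTC 5 μg/mL: below toxic threshold.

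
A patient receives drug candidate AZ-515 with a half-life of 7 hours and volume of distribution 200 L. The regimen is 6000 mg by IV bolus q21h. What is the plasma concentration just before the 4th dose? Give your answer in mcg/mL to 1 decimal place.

f = (1/2)^(τ/t½) = (1/2)^(21/7) ≈ 0.1250.
C₀ = D/Vd = 6000/200 ≈ 30.000 mcg/mL.
Before the 4th dose, 3 doses have been given. Superposition: Cmin = C₀·(f + f² + … + f^3).
≈ 30.000 × (0.1250 + 0.0156 + 0.0020) ≈ 30.000 × 0.1426 ≈ 4.278 mcg/mL.

4.3 mcg/mL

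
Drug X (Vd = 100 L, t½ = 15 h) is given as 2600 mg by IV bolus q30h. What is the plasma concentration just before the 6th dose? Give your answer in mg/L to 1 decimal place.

8.7 mg/L

f = (1/2)^(τ/t½) = (1/2)^(30/15) ≈ 0.2500.
C₀ = D/Vd = 2600/100 ≈ 26.000 mg/L.
Before the 6th dose, 5 doses have been given. Superposition: Cmin = C₀·(f + f² + … + f^5).
≈ 26.000 × (0.2500 + 0.0625 + 0.0156 + 0.0039 + 0.0010) ≈ 26.000 × 0.3330 ≈ 8.658 mg/L.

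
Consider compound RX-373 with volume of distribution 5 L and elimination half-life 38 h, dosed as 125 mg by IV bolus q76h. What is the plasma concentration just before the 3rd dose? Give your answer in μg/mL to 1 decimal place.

7.8 μg/mL

f = (1/2)^(τ/t½) = (1/2)^(76/38) ≈ 0.2500.
C₀ = D/Vd = 125/5 ≈ 25.000 μg/mL.
Before the 3rd dose, 2 doses have been given. Superposition: Cmin = C₀·(f + f²).
≈ 25.000 × (0.2500 + 0.0625) ≈ 25.000 × 0.3125 ≈ 7.812 μg/mL.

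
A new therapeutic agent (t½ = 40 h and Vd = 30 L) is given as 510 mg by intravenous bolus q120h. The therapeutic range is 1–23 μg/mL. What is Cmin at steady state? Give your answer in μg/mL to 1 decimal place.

2.4 μg/mL

τ = 120 h = 3 half-lives, so f = (1/2)^3 = 0.125.
Accumulation ratio R = 1/(1 − f) = 1/0.875 = 8/7.
Single-dose peak C₀ = D/Vd = 510/30 = 17 μg/mL.
Steady-state peak Cmax,ss = C₀·R = 17 × 8/7 ≈ 19.429 μg/mL.
Steady-state trough Cmin,ss = Cmax,ss·f ≈ 19.429 × 0.125 ≈ 2.429 μg/mL.
Trough 2.4 μg/mL vs MEC 1 μg/mL: adequate.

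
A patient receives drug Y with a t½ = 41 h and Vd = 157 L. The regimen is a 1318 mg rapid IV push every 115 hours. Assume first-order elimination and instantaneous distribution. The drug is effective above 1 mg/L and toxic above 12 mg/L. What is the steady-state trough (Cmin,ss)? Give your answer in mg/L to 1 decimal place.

1.4 mg/L

k = ln2/t½ = ln2/41 ≈ 0.016906 h⁻¹; fraction remaining f = e^(−kτ) = e^(−0.016906×115) ≈ 0.1431.
Accumulation ratio R = 1/(1 − f) ≈ 1/0.8569 ≈ 1.1670.
Single-dose peak C₀ = D/Vd = 1318/157 ≈ 8.395 mg/L.
Steady-state peak Cmax,ss = C₀·R ≈ 8.395 × 1.1670 ≈ 9.797 mg/L.
Steady-state trough Cmin,ss = Cmax,ss·f ≈ 9.797 × 0.1431 ≈ 1.402 mg/L.
Trough 1.4 mg/L vs MEC 1 mg/L: adequate.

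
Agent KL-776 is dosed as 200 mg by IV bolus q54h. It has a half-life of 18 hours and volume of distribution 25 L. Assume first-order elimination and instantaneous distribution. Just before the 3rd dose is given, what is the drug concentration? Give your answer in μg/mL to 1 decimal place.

f = (1/2)^(τ/t½) = (1/2)^(54/18) ≈ 0.1250.
C₀ = D/Vd = 200/25 ≈ 8.000 μg/mL.
Before the 3rd dose, 2 doses have been given. Superposition: Cmin = C₀·(f + f²).
≈ 8.000 × (0.1250 + 0.0156) ≈ 8.000 × 0.1406 ≈ 1.125 μg/mL.

1.1 μg/mL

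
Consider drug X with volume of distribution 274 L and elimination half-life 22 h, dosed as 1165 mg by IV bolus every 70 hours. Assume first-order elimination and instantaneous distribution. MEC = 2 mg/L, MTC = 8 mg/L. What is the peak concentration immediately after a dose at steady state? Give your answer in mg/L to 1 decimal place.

4.8 mg/L

Over one 70-h interval, 70/22 ≈ 3.1818 half-lives elapse, leaving f ≈ 0.1102 of each dose.
At steady state, accumulation factor R = 1/(1 − e^(−kτ)) ≈ 1.1238.
Each bolus raises the concentration by D/Vd = 1165/274 ≈ 4.252 mg/L.
Steady-state peak Cmax,ss = C₀·R ≈ 4.252 × 1.1238 ≈ 4.778 mg/L.
Peak 4.8 mg/L vs MTC 8 mg/L: below toxic threshold.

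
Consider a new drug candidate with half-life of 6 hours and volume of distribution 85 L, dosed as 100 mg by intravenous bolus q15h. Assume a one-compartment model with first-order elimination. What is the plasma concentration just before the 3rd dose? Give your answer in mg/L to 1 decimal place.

f = (1/2)^(τ/t½) = (1/2)^(15/6) ≈ 0.1768.
C₀ = D/Vd = 100/85 ≈ 1.176 mg/L.
Before the 3rd dose, 2 doses have been given. Superposition: Cmin = C₀·(f + f²).
≈ 1.176 × (0.1768 + 0.0313) ≈ 1.176 × 0.2081 ≈ 0.245 mg/L.

0.2 mg/L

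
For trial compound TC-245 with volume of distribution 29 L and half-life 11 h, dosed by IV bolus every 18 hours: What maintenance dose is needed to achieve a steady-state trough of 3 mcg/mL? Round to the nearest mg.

183 mg

τ/t½ = 18/11 ≈ 1.6364, so f = (1/2)^(18/11) ≈ 0.321666.
Cmin,ss = (D/Vd)·f/(1−f), so D = Cmin,ss·Vd·(1−f)/f.
D = 3 × 29 × (1−f)/f ≈ 3 × 29 × 2.10881 ≈ 183.47 mg.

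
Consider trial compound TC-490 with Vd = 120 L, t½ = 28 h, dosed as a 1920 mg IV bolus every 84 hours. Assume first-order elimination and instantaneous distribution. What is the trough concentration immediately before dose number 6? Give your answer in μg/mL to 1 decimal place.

2.3 μg/mL

f = (1/2)^(τ/t½) = (1/2)^(84/28) ≈ 0.1250.
C₀ = D/Vd = 1920/120 ≈ 16.000 μg/mL.
Before the 6th dose, 5 doses have been given. Superposition: Cmin = C₀·(f + f² + … + f^5).
≈ 16.000 × (0.1250 + 0.0156 + 0.0020 + 0.0002 + 0.0000) ≈ 16.000 × 0.1428 ≈ 2.285 μg/mL.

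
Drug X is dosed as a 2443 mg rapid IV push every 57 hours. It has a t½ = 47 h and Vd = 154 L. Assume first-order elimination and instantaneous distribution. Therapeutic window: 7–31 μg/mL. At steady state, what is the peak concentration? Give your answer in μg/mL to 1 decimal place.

27.9 μg/mL

k = ln2/t½ = ln2/47 ≈ 0.014748 h⁻¹; fraction remaining f = e^(−kτ) = e^(−0.014748×57) ≈ 0.4314.
Accumulation ratio R = 1/(1 − f) ≈ 1/0.5686 ≈ 1.7587.
Single-dose peak C₀ = D/Vd = 2443/154 ≈ 15.864 μg/mL.
Steady-state peak Cmax,ss = C₀·R ≈ 15.864 × 1.7587 ≈ 27.900 μg/mL.
Peak 27.9 μg/mL vs MTC 31 μg/mL: below toxic threshold.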